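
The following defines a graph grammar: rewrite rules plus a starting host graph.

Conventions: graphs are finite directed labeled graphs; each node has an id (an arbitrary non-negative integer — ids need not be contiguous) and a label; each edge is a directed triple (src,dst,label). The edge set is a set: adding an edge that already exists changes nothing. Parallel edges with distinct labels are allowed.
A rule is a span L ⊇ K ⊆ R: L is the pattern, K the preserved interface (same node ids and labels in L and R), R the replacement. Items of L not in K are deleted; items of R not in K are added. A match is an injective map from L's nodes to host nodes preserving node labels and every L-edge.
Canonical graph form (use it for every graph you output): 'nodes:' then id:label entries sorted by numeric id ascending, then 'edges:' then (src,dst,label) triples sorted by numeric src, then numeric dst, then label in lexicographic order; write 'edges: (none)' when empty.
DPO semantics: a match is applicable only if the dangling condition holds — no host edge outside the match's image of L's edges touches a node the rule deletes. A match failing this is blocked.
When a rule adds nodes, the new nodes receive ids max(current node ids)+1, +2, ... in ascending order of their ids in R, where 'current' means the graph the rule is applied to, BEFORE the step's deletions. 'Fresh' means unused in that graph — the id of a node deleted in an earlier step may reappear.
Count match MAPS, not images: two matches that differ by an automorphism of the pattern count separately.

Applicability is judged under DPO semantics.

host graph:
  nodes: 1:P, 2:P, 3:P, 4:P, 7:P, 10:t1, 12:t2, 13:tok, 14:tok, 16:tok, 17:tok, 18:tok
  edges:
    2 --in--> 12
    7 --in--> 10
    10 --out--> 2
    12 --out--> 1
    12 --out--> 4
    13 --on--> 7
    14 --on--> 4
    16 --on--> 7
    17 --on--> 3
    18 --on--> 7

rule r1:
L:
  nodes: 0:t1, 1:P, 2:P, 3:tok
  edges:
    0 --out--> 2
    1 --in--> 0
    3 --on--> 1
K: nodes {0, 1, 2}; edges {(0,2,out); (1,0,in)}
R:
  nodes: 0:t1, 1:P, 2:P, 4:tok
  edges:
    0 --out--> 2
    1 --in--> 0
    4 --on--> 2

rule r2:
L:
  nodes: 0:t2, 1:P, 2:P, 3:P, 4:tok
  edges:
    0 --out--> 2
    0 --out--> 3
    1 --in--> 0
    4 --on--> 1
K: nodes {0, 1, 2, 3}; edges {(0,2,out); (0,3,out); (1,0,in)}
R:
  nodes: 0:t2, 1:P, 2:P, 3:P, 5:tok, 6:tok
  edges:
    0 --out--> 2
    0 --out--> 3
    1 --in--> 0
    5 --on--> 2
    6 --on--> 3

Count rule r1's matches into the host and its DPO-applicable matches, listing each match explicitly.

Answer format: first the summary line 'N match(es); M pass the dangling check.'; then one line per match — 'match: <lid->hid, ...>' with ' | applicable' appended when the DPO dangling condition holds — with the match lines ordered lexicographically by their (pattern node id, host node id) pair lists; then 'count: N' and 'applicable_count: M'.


3 match(es); 3 pass the dangling check.
match: 0->10, 1->7, 2->2, 3->13 | applicable
match: 0->10, 1->7, 2->2, 3->16 | applicable
match: 0->10, 1->7, 2->2, 3->18 | applicable
count: 3
applicable_count: 3


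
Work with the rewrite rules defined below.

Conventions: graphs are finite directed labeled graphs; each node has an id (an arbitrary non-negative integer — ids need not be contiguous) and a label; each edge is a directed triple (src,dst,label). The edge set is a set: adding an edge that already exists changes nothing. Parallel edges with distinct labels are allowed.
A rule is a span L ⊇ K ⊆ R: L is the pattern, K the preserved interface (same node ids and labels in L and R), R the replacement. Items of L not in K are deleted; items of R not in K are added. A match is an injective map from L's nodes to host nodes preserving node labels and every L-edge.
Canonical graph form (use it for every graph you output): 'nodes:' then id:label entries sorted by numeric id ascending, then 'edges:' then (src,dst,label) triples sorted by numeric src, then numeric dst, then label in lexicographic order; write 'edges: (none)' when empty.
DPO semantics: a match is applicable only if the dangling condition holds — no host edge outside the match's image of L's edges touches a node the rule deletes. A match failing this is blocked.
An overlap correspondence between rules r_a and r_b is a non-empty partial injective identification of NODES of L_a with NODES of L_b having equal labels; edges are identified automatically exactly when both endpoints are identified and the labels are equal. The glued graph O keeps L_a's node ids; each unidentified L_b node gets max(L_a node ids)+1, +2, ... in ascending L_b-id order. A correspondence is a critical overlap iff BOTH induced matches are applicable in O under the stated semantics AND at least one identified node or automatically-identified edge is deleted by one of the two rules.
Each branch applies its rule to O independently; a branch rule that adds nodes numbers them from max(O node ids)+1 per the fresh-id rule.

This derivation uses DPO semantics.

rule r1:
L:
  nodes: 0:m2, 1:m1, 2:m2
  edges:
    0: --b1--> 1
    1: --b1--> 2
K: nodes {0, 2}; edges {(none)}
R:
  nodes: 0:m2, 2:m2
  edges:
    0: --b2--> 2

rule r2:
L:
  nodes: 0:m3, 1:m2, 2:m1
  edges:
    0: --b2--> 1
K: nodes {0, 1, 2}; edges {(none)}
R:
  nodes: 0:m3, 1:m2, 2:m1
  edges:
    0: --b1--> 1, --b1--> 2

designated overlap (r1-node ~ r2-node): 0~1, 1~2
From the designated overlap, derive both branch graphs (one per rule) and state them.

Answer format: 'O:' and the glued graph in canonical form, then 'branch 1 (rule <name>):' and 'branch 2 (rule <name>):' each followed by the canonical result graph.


O:
nodes: 0:m2, 1:m1, 2:m2, 3:m3
edges: (0,1,b1); (1,2,b1); (3,0,b2)
branch 1 (rule r1):
nodes: 0:m2, 2:m2, 3:m3
edges: (0,2,b2); (3,0,b2)
branch 2 (rule r2):
nodes: 0:m2, 1:m1, 2:m2, 3:m3
edges: (0,1,b1); (1,2,b1); (3,0,b1); (3,1,b1)


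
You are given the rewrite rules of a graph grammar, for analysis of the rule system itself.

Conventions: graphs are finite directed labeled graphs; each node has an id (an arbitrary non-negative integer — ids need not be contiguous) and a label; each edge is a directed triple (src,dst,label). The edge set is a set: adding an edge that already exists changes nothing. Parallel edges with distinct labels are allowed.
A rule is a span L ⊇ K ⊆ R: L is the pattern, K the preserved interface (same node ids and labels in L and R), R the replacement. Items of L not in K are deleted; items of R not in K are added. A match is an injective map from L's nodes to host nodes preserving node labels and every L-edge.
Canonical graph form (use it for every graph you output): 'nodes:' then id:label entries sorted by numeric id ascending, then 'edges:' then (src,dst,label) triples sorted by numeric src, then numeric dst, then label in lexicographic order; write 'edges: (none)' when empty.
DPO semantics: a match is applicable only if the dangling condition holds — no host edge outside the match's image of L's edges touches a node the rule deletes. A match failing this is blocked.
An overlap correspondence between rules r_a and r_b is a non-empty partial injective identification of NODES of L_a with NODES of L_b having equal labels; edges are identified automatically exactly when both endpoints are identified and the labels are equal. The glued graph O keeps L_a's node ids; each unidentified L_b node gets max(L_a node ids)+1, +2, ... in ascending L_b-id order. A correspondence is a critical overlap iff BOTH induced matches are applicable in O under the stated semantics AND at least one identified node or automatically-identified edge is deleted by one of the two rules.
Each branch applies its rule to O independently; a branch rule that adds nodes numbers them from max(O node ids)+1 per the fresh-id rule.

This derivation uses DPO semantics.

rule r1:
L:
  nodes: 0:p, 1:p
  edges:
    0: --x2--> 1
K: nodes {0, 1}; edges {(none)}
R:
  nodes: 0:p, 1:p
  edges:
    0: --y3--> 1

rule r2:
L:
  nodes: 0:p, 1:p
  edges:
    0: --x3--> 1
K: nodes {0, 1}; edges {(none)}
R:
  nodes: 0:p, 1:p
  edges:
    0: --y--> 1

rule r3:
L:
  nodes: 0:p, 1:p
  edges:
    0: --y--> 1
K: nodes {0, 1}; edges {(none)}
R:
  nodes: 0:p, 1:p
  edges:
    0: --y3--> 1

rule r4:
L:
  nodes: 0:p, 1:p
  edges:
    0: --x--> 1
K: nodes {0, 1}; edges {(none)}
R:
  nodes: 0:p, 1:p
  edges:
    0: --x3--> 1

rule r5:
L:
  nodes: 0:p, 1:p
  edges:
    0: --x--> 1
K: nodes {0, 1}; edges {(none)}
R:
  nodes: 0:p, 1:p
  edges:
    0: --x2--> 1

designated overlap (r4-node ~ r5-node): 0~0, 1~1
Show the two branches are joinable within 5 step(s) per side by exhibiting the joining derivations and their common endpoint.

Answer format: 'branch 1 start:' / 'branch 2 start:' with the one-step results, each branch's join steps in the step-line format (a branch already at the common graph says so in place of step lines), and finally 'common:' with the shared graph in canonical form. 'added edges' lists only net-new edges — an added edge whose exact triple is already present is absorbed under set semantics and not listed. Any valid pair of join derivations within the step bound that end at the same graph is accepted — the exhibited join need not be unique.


branch 1 start:
nodes: 0:p, 1:p
edges: (0,1,x3)
branch 2 start:
nodes: 0:p, 1:p
edges: (0,1,x2)
branch 1 step 1: rule r2; match: 0->0, 1->1; deleted nodes (none); deleted edges (0,1,x3); added nodes (none); added edges (0,1,y); result: nodes: 0:p, 1:p edges: (0,1,y)
branch 1 step 2: rule r3; match: 0->0, 1->1; deleted nodes (none); deleted edges (0,1,y); added nodes (none); added edges (0,1,y3); result: nodes: 0:p, 1:p edges: (0,1,y3)
branch 2 step 1: rule r1; match: 0->0, 1->1; deleted nodes (none); deleted edges (0,1,x2); added nodes (none); added edges (0,1,y3); result: nodes: 0:p, 1:p edges: (0,1,y3)
common:
nodes: 0:p, 1:p
edges: (0,1,y3)


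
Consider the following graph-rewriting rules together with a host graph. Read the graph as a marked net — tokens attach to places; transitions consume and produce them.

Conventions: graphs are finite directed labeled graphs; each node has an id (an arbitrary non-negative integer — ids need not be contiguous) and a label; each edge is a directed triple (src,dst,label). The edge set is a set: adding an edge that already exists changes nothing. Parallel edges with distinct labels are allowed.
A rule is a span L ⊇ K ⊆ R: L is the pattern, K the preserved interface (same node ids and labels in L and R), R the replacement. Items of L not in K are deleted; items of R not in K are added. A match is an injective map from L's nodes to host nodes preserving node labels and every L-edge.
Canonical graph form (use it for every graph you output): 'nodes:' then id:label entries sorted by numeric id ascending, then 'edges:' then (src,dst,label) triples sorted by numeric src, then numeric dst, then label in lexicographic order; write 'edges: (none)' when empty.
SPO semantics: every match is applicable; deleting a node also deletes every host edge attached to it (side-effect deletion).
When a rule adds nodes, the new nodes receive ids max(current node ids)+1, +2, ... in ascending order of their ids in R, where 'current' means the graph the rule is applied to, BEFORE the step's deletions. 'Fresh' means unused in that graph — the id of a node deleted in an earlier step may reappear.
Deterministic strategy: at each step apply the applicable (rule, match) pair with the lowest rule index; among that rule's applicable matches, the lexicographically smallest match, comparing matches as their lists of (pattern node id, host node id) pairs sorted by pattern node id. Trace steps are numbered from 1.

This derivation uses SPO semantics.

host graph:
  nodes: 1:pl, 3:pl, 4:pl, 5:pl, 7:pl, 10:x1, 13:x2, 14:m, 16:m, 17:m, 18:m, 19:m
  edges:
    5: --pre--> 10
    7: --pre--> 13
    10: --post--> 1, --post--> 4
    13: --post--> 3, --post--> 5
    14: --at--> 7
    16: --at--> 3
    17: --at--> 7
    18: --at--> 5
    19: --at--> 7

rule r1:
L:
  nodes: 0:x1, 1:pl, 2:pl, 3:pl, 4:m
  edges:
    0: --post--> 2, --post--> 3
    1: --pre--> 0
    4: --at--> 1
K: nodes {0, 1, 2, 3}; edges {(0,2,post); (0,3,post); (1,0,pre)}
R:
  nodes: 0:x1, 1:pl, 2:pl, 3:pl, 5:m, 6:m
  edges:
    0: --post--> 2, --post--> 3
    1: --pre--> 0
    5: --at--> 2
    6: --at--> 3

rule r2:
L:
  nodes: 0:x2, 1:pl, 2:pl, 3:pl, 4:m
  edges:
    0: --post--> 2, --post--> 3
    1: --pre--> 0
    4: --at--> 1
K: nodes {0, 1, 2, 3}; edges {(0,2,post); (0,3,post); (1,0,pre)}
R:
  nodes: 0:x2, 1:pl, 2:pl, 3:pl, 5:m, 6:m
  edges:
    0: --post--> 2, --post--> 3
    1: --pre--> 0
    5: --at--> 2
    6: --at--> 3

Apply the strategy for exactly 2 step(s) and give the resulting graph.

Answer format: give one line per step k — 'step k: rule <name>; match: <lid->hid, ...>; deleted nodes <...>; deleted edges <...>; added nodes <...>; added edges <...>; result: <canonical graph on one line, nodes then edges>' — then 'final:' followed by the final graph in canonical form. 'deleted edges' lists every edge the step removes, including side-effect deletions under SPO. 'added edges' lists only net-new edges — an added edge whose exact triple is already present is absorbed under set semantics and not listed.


step 1: rule r1; match: 0->10, 1->5, 2->1, 3->4, 4->18; deleted nodes 18; deleted edges (18,5,at); added nodes 20, 21; added edges (20,1,at); (21,4,at); result: nodes: 1:pl, 3:pl, 4:pl, 5:pl, 7:pl, 10:x1, 13:x2, 14:m, 16:m, 17:m, 19:m, 20:m, 21:m edges: (5,10,pre); (7,13,pre); (10,1,post); (10,4,post); (13,3,post); (13,5,post); (14,7,at); (16,3,at); (17,7,at); (19,7,at); (20,1,at); (21,4,at)
step 2: rule r2; match: 0->13, 1->7, 2->3, 3->5, 4->14; deleted nodes 14; deleted edges (14,7,at); added nodes 22, 23; added edges (22,3,at); (23,5,at); result: nodes: 1:pl, 3:pl, 4:pl, 5:pl, 7:pl, 10:x1, 13:x2, 16:m, 17:m, 19:m, 20:m, 21:m, 22:m, 23:m edges: (5,10,pre); (7,13,pre); (10,1,post); (10,4,post); (13,3,post); (13,5,post); (16,3,at); (17,7,at); (19,7,at); (20,1,at); (21,4,at); (22,3,at); (23,5,at)
final:
nodes: 1:pl, 3:pl, 4:pl, 5:pl, 7:pl, 10:x1, 13:x2, 16:m, 17:m, 19:m, 20:m, 21:m, 22:m, 23:m
edges: (5,10,pre); (7,13,pre); (10,1,post); (10,4,post); (13,3,post); (13,5,post); (16,3,at); (17,7,at); (19,7,at); (20,1,at); (21,4,at); (22,3,at); (23,5,at)


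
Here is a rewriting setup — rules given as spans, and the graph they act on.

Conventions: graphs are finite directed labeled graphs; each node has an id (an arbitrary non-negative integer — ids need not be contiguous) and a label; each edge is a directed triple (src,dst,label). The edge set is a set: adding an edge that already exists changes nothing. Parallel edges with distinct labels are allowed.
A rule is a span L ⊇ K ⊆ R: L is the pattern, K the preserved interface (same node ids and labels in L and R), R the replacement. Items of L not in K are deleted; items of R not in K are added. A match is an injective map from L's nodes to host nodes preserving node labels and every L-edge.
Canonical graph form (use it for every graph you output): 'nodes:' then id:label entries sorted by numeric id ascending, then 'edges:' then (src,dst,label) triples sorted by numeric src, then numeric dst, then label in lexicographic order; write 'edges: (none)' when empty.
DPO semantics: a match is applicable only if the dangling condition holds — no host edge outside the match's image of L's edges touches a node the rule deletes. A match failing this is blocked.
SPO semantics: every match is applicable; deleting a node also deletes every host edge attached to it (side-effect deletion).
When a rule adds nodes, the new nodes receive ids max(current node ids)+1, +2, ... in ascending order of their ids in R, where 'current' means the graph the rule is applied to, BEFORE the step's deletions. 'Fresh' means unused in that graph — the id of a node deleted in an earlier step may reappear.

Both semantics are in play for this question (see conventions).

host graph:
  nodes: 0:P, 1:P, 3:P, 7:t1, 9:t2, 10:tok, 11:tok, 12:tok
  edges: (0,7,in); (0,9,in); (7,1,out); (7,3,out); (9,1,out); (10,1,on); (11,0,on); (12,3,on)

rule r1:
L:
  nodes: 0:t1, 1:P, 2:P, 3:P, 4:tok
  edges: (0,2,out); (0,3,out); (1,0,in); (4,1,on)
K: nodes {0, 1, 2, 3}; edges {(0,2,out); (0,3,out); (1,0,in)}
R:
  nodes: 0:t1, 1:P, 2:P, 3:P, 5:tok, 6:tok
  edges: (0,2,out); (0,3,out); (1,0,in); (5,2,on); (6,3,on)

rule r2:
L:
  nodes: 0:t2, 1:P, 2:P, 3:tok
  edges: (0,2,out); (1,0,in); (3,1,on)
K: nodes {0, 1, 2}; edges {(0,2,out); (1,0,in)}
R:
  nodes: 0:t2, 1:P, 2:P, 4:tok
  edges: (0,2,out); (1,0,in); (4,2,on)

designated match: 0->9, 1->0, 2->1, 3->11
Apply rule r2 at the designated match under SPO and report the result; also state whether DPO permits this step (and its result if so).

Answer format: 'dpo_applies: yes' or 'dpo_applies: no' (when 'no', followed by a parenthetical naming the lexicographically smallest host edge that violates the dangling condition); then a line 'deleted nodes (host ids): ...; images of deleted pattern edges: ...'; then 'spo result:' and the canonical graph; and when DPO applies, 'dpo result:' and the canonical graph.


dpo_applies: yes
deleted nodes (host ids): 11; images of deleted pattern edges: (11,0,on)
spo result:
nodes: 0:P, 1:P, 3:P, 7:t1, 9:t2, 10:tok, 12:tok, 13:tok
edges: (0,7,in); (0,9,in); (7,1,out); (7,3,out); (9,1,out); (10,1,on); (12,3,on); (13,1,on)
dpo result:
nodes: 0:P, 1:P, 3:P, 7:t1, 9:t2, 10:tok, 12:tok, 13:tok
edges: (0,7,in); (0,9,in); (7,1,out); (7,3,out); (9,1,out); (10,1,on); (12,3,on); (13,1,on)


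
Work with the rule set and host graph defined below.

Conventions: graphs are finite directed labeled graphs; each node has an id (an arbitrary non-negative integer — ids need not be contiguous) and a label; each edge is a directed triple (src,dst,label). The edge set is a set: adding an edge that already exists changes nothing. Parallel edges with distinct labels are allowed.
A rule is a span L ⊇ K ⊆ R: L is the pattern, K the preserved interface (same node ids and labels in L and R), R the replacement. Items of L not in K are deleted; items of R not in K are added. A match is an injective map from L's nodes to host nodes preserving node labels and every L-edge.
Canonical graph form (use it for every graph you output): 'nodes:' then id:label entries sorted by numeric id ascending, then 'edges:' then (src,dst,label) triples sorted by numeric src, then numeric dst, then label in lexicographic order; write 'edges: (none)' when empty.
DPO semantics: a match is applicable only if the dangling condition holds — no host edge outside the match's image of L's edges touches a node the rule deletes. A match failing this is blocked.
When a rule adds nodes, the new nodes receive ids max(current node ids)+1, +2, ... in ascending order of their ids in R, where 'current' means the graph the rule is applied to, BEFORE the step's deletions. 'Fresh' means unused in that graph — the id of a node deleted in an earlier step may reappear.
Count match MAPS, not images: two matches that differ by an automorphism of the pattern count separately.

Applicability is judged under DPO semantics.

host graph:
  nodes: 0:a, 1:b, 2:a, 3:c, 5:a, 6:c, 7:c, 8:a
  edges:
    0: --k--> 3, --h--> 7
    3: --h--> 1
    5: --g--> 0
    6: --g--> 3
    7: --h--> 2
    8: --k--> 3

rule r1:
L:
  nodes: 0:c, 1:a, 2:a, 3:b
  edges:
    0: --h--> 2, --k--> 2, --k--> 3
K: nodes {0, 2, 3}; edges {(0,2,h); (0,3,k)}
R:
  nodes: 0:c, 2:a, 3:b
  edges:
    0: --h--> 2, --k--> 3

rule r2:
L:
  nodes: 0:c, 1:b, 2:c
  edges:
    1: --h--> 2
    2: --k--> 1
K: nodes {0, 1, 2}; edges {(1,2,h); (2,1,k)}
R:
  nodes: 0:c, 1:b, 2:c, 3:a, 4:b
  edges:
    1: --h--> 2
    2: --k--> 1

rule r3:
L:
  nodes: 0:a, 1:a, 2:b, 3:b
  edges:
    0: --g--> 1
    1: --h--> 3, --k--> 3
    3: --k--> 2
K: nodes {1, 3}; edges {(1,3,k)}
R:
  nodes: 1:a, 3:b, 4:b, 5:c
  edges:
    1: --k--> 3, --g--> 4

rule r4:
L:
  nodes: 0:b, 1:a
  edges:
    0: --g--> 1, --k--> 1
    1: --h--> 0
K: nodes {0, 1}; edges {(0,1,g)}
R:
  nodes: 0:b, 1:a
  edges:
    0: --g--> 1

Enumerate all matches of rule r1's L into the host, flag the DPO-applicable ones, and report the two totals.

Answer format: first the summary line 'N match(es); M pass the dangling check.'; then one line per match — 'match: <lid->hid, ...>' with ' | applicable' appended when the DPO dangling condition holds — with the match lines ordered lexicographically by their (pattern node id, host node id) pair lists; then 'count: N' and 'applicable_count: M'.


0 match(es); 0 pass the dangling check.
count: 0
applicable_count: 0


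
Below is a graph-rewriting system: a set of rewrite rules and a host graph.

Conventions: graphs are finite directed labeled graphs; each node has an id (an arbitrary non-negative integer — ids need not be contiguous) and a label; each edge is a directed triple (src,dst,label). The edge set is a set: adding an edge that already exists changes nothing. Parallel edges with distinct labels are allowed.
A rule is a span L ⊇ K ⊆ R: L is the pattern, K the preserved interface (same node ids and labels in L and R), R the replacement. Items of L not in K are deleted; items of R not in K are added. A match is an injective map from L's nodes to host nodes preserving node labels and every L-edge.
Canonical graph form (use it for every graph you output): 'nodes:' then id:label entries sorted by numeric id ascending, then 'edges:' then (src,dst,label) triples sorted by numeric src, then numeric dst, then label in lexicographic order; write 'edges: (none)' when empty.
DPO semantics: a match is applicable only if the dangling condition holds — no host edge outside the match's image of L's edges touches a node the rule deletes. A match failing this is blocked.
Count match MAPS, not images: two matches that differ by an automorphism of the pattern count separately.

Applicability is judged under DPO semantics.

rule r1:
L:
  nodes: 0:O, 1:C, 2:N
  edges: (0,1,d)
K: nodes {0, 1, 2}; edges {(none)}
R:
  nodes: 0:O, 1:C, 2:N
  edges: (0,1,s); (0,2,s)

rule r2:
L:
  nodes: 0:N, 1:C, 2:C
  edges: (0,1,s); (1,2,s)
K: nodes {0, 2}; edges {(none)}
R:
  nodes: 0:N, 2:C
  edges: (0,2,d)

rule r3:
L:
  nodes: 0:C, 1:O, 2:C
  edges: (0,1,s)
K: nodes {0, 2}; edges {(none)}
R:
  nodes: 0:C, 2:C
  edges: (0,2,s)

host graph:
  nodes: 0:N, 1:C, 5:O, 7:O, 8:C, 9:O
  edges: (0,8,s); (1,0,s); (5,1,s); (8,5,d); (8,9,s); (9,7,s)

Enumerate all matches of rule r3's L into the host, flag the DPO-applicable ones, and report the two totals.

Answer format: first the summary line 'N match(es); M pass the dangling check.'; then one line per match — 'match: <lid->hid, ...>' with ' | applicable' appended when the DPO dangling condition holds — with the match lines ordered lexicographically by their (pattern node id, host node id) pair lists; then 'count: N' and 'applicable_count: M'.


1 match(es); 0 pass the dangling check.
match: 0->8, 1->9, 2->1
count: 1
applicable_count: 0


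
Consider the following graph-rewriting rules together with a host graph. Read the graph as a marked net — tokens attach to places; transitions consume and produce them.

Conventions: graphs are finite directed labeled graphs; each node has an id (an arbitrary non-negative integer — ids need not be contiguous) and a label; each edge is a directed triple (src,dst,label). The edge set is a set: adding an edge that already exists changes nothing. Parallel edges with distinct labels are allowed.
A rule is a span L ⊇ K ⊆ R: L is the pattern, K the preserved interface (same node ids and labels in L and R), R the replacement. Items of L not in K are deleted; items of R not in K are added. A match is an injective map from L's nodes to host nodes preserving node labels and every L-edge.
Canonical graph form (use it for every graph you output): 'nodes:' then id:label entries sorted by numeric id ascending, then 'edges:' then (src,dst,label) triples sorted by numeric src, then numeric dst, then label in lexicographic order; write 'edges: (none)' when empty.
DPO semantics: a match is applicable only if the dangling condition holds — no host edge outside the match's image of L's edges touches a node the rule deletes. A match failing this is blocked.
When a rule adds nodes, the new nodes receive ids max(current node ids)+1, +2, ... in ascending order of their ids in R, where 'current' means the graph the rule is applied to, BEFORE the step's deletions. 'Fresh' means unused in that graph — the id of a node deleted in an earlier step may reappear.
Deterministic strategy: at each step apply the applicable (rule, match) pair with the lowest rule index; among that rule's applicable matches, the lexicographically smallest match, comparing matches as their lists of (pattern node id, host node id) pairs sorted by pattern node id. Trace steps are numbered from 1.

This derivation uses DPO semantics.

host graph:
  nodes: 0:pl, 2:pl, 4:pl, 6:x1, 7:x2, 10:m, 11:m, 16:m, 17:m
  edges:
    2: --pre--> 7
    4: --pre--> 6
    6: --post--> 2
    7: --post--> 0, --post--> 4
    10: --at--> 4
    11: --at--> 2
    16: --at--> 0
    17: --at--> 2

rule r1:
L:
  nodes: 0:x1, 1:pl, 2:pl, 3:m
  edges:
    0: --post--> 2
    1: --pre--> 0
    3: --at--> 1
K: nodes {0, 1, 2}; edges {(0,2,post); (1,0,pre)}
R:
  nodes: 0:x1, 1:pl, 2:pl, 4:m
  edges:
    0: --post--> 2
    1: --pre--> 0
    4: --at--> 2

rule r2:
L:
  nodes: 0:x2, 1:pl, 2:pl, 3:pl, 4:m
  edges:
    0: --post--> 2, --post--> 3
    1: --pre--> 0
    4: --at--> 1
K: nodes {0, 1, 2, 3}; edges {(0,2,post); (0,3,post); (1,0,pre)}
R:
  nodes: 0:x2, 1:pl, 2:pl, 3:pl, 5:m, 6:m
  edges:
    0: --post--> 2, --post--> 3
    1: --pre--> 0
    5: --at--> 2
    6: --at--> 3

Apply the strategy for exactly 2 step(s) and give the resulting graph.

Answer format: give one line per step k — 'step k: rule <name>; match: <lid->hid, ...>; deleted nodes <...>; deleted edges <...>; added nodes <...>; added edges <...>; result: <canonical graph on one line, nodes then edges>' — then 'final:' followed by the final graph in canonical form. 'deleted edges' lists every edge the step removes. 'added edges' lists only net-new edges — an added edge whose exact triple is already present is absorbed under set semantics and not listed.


step 1: rule r1; match: 0->6, 1->4, 2->2, 3->10; deleted nodes 10; deleted edges (10,4,at); added nodes 18; added edges (18,2,at); result: nodes: 0:pl, 2:pl, 4:pl, 6:x1, 7:x2, 11:m, 16:m, 17:m, 18:m edges: (2,7,pre); (4,6,pre); (6,2,post); (7,0,post); (7,4,post); (11,2,at); (16,0,at); (17,2,at); (18,2,at)
step 2: rule r2; match: 0->7, 1->2, 2->0, 3->4, 4->11; deleted nodes 11; deleted edges (11,2,at); added nodes 19, 20; added edges (19,0,at); (20,4,at); result: nodes: 0:pl, 2:pl, 4:pl, 6:x1, 7:x2, 16:m, 17:m, 18:m, 19:m, 20:m edges: (2,7,pre); (4,6,pre); (6,2,post); (7,0,post); (7,4,post); (16,0,at); (17,2,at); (18,2,at); (19,0,at); (20,4,at)
final:
nodes: 0:pl, 2:pl, 4:pl, 6:x1, 7:x2, 16:m, 17:m, 18:m, 19:m, 20:m
edges: (2,7,pre); (4,6,pre); (6,2,post); (7,0,post); (7,4,post); (16,0,at); (17,2,at); (18,2,at); (19,0,at); (20,4,at)


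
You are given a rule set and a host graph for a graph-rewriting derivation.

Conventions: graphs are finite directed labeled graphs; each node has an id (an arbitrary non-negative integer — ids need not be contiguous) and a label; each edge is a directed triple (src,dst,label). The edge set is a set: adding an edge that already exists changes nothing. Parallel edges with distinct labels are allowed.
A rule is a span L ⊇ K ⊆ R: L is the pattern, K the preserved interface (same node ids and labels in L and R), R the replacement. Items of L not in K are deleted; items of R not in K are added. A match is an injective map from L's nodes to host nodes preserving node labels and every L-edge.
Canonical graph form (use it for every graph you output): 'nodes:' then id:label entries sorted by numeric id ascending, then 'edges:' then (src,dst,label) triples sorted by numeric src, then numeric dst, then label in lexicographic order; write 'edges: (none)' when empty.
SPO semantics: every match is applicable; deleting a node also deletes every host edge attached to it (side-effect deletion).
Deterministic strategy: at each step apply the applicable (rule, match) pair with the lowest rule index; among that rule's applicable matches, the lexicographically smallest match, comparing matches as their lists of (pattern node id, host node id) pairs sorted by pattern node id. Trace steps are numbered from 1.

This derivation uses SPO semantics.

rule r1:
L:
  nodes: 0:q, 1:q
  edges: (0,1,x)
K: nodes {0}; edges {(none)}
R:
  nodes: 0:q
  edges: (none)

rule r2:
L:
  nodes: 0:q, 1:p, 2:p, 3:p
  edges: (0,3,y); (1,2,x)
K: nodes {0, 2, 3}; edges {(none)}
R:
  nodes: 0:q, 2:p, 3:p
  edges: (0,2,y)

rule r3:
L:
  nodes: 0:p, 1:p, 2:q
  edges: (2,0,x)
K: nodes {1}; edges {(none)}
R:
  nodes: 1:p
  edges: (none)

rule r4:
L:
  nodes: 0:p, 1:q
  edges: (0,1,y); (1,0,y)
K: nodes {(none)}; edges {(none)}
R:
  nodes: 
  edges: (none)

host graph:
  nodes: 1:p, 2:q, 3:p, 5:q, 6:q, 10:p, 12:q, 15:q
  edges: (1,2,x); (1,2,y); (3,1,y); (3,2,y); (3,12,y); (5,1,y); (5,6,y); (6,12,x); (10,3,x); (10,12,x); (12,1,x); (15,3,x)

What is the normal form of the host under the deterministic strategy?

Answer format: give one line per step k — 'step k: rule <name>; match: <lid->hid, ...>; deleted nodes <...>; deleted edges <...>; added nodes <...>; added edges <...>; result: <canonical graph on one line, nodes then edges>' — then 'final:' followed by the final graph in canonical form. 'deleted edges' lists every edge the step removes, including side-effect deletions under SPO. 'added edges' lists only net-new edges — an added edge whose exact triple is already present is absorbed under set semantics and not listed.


step 1: rule r1; match: 0->6, 1->12; deleted nodes 12; deleted edges (3,12,y); (6,12,x); (10,12,x); (12,1,x); added nodes (none); added edges (none); result: nodes: 1:p, 2:q, 3:p, 5:q, 6:q, 10:p, 15:q edges: (1,2,x); (1,2,y); (3,1,y); (3,2,y); (5,1,y); (5,6,y); (10,3,x); (15,3,x)
step 2: rule r2; match: 0->5, 1->10, 2->3, 3->1; deleted nodes 10; deleted edges (5,1,y); (10,3,x); added nodes (none); added edges (5,3,y); result: nodes: 1:p, 2:q, 3:p, 5:q, 6:q, 15:q edges: (1,2,x); (1,2,y); (3,1,y); (3,2,y); (5,3,y); (5,6,y); (15,3,x)
step 3: rule r3; match: 0->3, 1->1, 2->15; deleted nodes 3, 15; deleted edges (3,1,y); (3,2,y); (5,3,y); (15,3,x); added nodes (none); added edges (none); result: nodes: 1:p, 2:q, 5:q, 6:q edges: (1,2,x); (1,2,y); (5,6,y)
final:
nodes: 1:p, 2:q, 5:q, 6:q
edges: (1,2,x); (1,2,y); (5,6,y)


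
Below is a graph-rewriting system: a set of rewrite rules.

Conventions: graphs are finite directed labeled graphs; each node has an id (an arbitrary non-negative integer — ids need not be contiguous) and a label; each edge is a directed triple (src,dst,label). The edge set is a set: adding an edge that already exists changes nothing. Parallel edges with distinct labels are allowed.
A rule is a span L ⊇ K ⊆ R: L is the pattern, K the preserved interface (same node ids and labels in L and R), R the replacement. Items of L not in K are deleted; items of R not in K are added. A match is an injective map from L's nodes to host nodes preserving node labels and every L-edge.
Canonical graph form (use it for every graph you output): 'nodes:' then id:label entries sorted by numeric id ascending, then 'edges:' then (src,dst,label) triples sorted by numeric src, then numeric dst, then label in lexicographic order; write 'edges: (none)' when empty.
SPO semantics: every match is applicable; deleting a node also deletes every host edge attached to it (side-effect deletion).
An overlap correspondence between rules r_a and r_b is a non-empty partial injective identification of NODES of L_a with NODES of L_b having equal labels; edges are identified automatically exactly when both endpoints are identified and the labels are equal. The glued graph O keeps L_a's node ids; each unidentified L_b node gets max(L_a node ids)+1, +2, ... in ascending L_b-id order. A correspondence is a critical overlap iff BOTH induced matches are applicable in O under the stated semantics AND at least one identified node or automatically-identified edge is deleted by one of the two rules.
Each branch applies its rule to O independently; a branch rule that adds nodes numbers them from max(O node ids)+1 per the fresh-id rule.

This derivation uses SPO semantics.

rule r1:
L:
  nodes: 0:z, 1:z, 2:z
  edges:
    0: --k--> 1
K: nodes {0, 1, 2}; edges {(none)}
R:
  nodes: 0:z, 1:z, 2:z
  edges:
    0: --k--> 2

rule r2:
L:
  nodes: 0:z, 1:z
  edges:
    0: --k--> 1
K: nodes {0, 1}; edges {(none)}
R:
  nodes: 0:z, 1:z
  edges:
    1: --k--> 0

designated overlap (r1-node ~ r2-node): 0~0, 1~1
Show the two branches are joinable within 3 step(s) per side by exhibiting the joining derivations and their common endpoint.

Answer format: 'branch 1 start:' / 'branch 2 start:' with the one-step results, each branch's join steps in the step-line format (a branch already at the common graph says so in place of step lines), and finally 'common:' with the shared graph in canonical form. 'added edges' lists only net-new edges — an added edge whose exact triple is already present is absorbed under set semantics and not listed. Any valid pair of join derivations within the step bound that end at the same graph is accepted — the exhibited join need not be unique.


branch 1 start:
nodes: 0:z, 1:z, 2:z
edges: (0,2,k)
branch 2 start:
nodes: 0:z, 1:z, 2:z
edges: (1,0,k)
branch 1 step 1: rule r1; match: 0->0, 1->2, 2->1; deleted nodes (none); deleted edges (0,2,k); added nodes (none); added edges (0,1,k); result: nodes: 0:z, 1:z, 2:z edges: (0,1,k)
branch 2 step 1: rule r2; match: 0->1, 1->0; deleted nodes (none); deleted edges (1,0,k); added nodes (none); added edges (0,1,k); result: nodes: 0:z, 1:z, 2:z edges: (0,1,k)
common:
nodes: 0:z, 1:z, 2:z
edges: (0,1,k)


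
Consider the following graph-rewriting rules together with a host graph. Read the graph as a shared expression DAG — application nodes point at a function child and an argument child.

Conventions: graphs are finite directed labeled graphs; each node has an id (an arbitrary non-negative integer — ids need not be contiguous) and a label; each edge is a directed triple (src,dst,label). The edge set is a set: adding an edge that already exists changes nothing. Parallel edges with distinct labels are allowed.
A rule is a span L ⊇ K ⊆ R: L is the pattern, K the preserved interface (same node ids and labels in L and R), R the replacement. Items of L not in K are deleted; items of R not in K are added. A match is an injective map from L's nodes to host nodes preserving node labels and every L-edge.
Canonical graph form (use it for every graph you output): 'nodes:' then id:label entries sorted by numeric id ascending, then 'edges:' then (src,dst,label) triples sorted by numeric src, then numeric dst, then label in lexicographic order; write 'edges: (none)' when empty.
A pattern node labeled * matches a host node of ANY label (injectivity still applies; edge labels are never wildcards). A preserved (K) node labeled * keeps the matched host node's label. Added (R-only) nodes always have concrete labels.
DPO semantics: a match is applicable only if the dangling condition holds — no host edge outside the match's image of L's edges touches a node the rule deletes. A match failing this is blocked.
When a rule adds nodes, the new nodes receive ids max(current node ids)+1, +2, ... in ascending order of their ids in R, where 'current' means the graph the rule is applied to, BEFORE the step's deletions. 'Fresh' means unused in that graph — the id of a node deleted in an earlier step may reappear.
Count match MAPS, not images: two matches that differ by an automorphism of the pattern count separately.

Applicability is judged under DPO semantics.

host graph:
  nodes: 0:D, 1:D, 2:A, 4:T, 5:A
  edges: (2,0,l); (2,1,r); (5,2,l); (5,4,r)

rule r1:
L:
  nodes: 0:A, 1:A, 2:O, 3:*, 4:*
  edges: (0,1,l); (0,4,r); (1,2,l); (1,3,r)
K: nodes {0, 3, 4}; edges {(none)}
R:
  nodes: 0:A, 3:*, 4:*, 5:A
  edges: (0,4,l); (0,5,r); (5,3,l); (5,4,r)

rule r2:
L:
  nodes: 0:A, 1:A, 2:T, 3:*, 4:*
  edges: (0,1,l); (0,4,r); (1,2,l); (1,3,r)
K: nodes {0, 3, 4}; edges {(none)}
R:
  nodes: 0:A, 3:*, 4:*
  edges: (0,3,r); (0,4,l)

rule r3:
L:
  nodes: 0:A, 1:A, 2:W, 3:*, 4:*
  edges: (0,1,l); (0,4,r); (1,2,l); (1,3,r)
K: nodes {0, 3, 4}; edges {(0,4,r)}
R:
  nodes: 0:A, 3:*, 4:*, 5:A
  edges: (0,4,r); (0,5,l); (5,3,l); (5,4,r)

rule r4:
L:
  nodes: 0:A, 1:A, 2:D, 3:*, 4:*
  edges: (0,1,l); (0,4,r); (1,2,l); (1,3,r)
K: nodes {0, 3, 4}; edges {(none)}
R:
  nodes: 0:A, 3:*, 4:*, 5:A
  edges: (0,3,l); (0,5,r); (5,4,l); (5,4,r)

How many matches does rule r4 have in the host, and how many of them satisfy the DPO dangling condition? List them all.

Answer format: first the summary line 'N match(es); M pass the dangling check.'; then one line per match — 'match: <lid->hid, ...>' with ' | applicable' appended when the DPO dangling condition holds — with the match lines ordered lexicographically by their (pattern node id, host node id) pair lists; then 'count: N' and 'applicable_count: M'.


1 match(es); 1 pass the dangling check.
match: 0->5, 1->2, 2->0, 3->1, 4->4 | applicable
count: 1
applicable_count: 1


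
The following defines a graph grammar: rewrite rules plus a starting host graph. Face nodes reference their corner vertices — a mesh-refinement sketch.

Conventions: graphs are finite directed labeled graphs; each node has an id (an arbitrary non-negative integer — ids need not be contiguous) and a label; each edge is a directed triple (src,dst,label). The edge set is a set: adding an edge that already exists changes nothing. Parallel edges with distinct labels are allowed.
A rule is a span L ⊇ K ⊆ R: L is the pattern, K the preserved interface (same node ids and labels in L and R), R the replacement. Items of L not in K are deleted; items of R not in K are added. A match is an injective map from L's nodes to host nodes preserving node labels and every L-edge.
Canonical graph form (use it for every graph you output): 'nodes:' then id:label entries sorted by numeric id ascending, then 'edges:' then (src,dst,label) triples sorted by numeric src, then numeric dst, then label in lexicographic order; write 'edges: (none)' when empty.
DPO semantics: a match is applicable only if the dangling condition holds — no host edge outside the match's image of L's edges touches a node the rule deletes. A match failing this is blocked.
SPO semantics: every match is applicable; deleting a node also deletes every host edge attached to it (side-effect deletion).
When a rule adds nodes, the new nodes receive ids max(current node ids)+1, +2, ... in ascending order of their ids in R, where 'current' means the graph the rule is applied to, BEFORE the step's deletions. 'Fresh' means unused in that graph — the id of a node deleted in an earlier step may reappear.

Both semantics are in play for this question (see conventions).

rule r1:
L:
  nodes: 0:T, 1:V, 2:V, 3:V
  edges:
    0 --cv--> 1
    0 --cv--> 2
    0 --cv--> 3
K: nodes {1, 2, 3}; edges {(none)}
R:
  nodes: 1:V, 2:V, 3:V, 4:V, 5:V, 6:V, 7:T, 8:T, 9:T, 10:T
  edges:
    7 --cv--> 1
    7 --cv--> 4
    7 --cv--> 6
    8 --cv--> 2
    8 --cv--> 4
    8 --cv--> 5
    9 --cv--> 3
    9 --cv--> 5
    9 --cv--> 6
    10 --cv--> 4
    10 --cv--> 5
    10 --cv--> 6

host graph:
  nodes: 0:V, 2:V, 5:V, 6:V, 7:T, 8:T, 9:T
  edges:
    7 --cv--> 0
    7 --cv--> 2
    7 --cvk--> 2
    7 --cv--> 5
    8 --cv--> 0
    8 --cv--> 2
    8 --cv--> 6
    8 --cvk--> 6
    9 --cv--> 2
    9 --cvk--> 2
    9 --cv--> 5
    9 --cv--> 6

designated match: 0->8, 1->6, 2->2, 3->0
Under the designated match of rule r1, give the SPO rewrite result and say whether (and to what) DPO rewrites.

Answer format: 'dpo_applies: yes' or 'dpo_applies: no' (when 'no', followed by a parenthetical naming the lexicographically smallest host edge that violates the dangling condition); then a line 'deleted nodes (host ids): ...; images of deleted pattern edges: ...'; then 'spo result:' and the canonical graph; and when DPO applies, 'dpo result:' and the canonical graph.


dpo_applies: no
(the rule deletes node 8, which keeps host edge (8,6,cvk) outside the match image — the dangling condition fails, DPO blocks; SPO proceeds and side-deletes such edges)
deleted nodes (host ids): 8; images of deleted pattern edges: (8,0,cv); (8,2,cv); (8,6,cv)
spo result:
nodes: 0:V, 2:V, 5:V, 6:V, 7:T, 9:T, 10:V, 11:V, 12:V, 13:T, 14:T, 15:T, 16:T
edges: (7,0,cv); (7,2,cv); (7,2,cvk); (7,5,cv); (9,2,cv); (9,2,cvk); (9,5,cv); (9,6,cv); (13,6,cv); (13,10,cv); (13,12,cv); (14,2,cv); (14,10,cv); (14,11,cv); (15,0,cv); (15,11,cv); (15,12,cv); (16,10,cv); (16,11,cv); (16,12,cv)
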